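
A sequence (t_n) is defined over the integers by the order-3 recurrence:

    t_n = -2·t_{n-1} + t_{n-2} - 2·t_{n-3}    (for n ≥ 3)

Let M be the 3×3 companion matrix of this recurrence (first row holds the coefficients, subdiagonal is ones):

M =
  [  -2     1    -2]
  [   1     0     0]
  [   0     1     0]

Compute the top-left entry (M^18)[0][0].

(M^18)[0][0] is the top entry after applying M 18 times to the unit state (1, 0, 0). Equivalently it is h_{20} for the auxiliary sequence (h_n) obeying the same recurrence with h_2 = 1 and h_i = 0 for 0 ≤ i < 2:
h_3 = -2·1 + 1·0 + -2·0 = -2
h_4 = -2·-2 + 1·1 + -2·0 = 5
h_5 = -2·5 + 1·-2 + -2·1 = -14
h_6 = -2·-14 + 1·5 + -2·-2 = 37
h_7 = -2·37 + 1·-14 + -2·5 = -98
h_8 = -2·-98 + 1·37 + -2·-14 = 261
h_9 = -2·261 + 1·-98 + -2·37 = -694
h_10 = -2·-694 + 1·261 + -2·-98 = 1845
h_11 = -2·1845 + 1·-694 + -2·261 = -4906
h_12 = -2·-4906 + 1·1845 + -2·-694 = 13045
h_13 = -2·13045 + 1·-4906 + -2·1845 = -34686
h_14 = -2·-34686 + 1·13045 + -2·-4906 = 92229
h_15 = -2·92229 + 1·-34686 + -2·13045 = -245234
h_16 = -2·-245234 + 1·92229 + -2·-34686 = 652069
h_17 = -2·652069 + 1·-245234 + -2·92229 = -1733830
h_18 = -2·-1733830 + 1·652069 + -2·-245234 = 4610197
h_19 = -2·4610197 + 1·-1733830 + -2·652069 = -12258362
h_20 = -2·-12258362 + 1·4610197 + -2·-1733830 = 32594581

32594581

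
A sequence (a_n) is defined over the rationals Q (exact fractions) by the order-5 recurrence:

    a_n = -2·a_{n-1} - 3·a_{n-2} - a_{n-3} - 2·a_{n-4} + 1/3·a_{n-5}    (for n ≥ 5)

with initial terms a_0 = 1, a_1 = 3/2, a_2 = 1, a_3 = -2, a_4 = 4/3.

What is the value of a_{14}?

-7655/27

a_5 = -2·4/3 + -3·-2 + -1·1 + -2·3/2 + 1/3·1 = -1/3
a_6 = -2·-1/3 + -3·4/3 + -1·-2 + -2·1 + 1/3·3/2 = -17/6
a_7 = -2·-17/6 + -3·-1/3 + -1·4/3 + -2·-2 + 1/3·1 = 29/3
a_8 = -2·29/3 + -3·-17/6 + -1·-1/3 + -2·4/3 + 1/3·-2 = -83/6
a_9 = -2·-83/6 + -3·29/3 + -1·-17/6 + -2·-1/3 + 1/3·4/3 = 47/18
a_10 = -2·47/18 + -3·-83/6 + -1·29/3 + -2·-17/6 + 1/3·-1/3 = 193/6
a_11 = -2·193/6 + -3·47/18 + -1·-83/6 + -2·29/3 + 1/3·-17/6 = -1415/18
a_12 = -2·-1415/18 + -3·193/6 + -1·47/18 + -2·-83/6 + 1/3·29/3 = 89
a_13 = -2·89 + -3·-1415/18 + -1·193/6 + -2·47/18 + 1/3·-83/6 = 95/6
a_14 = -2·95/6 + -3·89 + -1·-1415/18 + -2·193/6 + 1/3·47/18 = -7655/27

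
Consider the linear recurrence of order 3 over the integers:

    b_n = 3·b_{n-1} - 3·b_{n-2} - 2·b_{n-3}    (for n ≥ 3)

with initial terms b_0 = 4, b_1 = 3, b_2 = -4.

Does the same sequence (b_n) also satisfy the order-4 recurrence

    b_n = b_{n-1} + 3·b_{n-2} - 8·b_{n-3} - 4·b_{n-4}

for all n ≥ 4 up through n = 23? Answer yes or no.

yes

Terms b_0..b_23: 4, 3, -4, -29, -81, -148, -143, 177, 1256, 3523, 6447, 6260, -7607, -54495, -153184, -280853, -274017, 326876, 2364385, 6660561, 12234776, 11993875, -14043825, -102582652
n=4: candidate gives -81, actual b_4 = -81 ✓
n=5: candidate gives -148, actual b_5 = -148 ✓
n=6: candidate gives -143, actual b_6 = -143 ✓
n=7: candidate gives 177, actual b_7 = 177 ✓
n=8: candidate gives 1256, actual b_8 = 1256 ✓
n=9: candidate gives 3523, actual b_9 = 3523 ✓
n=10: candidate gives 6447, actual b_10 = 6447 ✓
n=11: candidate gives 6260, actual b_11 = 6260 ✓
n=12: candidate gives -7607, actual b_12 = -7607 ✓
n=13: candidate gives -54495, actual b_13 = -54495 ✓
n=14: candidate gives -153184, actual b_14 = -153184 ✓
n=15: candidate gives -280853, actual b_15 = -280853 ✓
n=16: candidate gives -274017, actual b_16 = -274017 ✓
n=17: candidate gives 326876, actual b_17 = 326876 ✓
n=18: candidate gives 2364385, actual b_18 = 2364385 ✓
n=19: candidate gives 6660561, actual b_19 = 6660561 ✓
n=20: candidate gives 12234776, actual b_20 = 12234776 ✓
n=21: candidate gives 11993875, actual b_21 = 11993875 ✓
n=22: candidate gives -14043825, actual b_22 = -14043825 ✓
n=23: candidate gives -102582652, actual b_23 = -102582652 ✓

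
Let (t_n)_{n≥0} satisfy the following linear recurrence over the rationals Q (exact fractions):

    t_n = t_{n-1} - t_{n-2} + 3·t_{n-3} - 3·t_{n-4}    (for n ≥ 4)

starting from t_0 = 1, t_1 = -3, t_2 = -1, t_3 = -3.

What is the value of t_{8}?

t_4 = 1·-3 + -1·-1 + 3·-3 + -3·1 = -14
t_5 = 1·-14 + -1·-3 + 3·-1 + -3·-3 = -5
t_6 = 1·-5 + -1·-14 + 3·-3 + -3·-1 = 3
t_7 = 1·3 + -1·-5 + 3·-14 + -3·-3 = -25
t_8 = 1·-25 + -1·3 + 3·-5 + -3·-14 = -1

-1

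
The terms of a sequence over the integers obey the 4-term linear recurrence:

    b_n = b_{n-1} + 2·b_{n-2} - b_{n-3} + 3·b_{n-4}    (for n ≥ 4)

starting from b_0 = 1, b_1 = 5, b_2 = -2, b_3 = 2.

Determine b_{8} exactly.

b_4 = 1·2 + 2·-2 + -1·5 + 3·1 = -4
b_5 = 1·-4 + 2·2 + -1·-2 + 3·5 = 17
b_6 = 1·17 + 2·-4 + -1·2 + 3·-2 = 1
b_7 = 1·1 + 2·17 + -1·-4 + 3·2 = 45
b_8 = 1·45 + 2·1 + -1·17 + 3·-4 = 18

18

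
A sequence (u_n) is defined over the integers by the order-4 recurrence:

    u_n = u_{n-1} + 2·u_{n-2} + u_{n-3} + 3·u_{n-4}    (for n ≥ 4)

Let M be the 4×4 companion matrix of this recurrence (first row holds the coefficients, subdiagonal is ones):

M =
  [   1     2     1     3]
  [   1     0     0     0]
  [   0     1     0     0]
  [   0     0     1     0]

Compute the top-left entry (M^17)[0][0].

773602

(M^17)[0][0] is the top entry after applying M 17 times to the unit state (1, 0, 0, 0). Equivalently it is h_{20} for the auxiliary sequence (h_n) obeying the same recurrence with h_3 = 1 and h_i = 0 for 0 ≤ i < 3:
h_4 = 1·1 + 2·0 + 1·0 + 3·0 = 1
h_5 = 1·1 + 2·1 + 1·0 + 3·0 = 3
h_6 = 1·3 + 2·1 + 1·1 + 3·0 = 6
h_7 = 1·6 + 2·3 + 1·1 + 3·1 = 16
h_8 = 1·16 + 2·6 + 1·3 + 3·1 = 34
h_9 = 1·34 + 2·16 + 1·6 + 3·3 = 81
h_10 = 1·81 + 2·34 + 1·16 + 3·6 = 183
h_11 = 1·183 + 2·81 + 1·34 + 3·16 = 427
h_12 = 1·427 + 2·183 + 1·81 + 3·34 = 976
h_13 = 1·976 + 2·427 + 1·183 + 3·81 = 2256
h_14 = 1·2256 + 2·976 + 1·427 + 3·183 = 5184
h_15 = 1·5184 + 2·2256 + 1·976 + 3·427 = 11953
h_16 = 1·11953 + 2·5184 + 1·2256 + 3·976 = 27505
h_17 = 1·27505 + 2·11953 + 1·5184 + 3·2256 = 63363
h_18 = 1·63363 + 2·27505 + 1·11953 + 3·5184 = 145878
h_19 = 1·145878 + 2·63363 + 1·27505 + 3·11953 = 335968
h_20 = 1·335968 + 2·145878 + 1·63363 + 3·27505 = 773602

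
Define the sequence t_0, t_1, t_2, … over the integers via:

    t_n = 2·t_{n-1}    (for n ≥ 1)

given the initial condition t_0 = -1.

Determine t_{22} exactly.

t_1 = 2·-1 = -2
t_2 = 2·-2 = -4
t_3 = 2·-4 = -8
t_4 = 2·-8 = -16
t_5 = 2·-16 = -32
t_6 = 2·-32 = -64
t_7 = 2·-64 = -128
t_8 = 2·-128 = -256
t_9 = 2·-256 = -512
t_10 = 2·-512 = -1024
t_11 = 2·-1024 = -2048
t_12 = 2·-2048 = -4096
t_13 = 2·-4096 = -8192
t_14 = 2·-8192 = -16384
t_15 = 2·-16384 = -32768
t_16 = 2·-32768 = -65536
t_17 = 2·-65536 = -131072
t_18 = 2·-131072 = -262144
t_19 = 2·-262144 = -524288
t_20 = 2·-524288 = -1048576
t_21 = 2·-1048576 = -2097152
t_22 = 2·-2097152 = -4194304

-4194304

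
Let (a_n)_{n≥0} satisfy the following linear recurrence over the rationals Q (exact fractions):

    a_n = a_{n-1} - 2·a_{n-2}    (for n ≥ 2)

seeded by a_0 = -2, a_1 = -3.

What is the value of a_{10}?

a_2 = 1·-3 + -2·-2 = 1
a_3 = 1·1 + -2·-3 = 7
a_4 = 1·7 + -2·1 = 5
a_5 = 1·5 + -2·7 = -9
a_6 = 1·-9 + -2·5 = -19
a_7 = 1·-19 + -2·-9 = -1
a_8 = 1·-1 + -2·-19 = 37
a_9 = 1·37 + -2·-1 = 39
a_10 = 1·39 + -2·37 = -35

-35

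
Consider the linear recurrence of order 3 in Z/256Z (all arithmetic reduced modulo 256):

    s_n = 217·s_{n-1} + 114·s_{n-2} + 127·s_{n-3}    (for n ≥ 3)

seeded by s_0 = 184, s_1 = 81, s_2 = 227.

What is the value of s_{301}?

s_3 = 217·227 + 114·81 + 127·184 = 197
s_4 = 217·197 + 114·227 + 127·81 = 66
s_5 = 217·66 + 114·197 + 127·227 = 73
s_6 = 217·73 + 114·66 + 127·197 = 0
s_7 = 217·0 + 114·73 + 127·66 = 64
s_8 = 217·64 + 114·0 + 127·73 = 119
Continuing the recurrence:
  s_9 = 95;  s_10 = 69;  s_11 = 212;  s_12 = 143;  s_13 = 218;  s_14 = 164
  s_15 = 9;  s_16 = 207;  s_17 = 213;  s_18 = 50;  s_19 = 237;  s_20 = 212
  s_21 = 12;  s_22 = 39;  s_23 = 147;  s_24 = 237;  s_25 = 180;  s_26 = 11
  s_27 = 14;  s_28 = 16;  s_29 = 65;  s_30 = 43;  s_31 = 85;  s_32 = 114
  s_33 = 209;  s_34 = 24;  s_35 = 248;  s_36 = 151;  s_37 = 87;  s_38 = 5
  s_39 = 228;  s_40 = 167;  s_41 = 146;  s_42 = 60;  s_43 = 185;  s_44 = 247
  s_45 = 133;  s_46 = 130;  s_47 = 245;  s_48 = 140;  s_49 = 68;  s_50 = 135
  s_51 = 43;  s_52 = 77;  s_53 = 100;  s_54 = 99;  s_55 = 166;  s_56 = 104
  s_57 = 49;  s_58 = 51;  s_59 = 165;  s_60 = 226;  s_61 = 89;  s_62 = 240
  s_63 = 48;  s_64 = 183;  s_65 = 143;  s_66 = 133;  s_67 = 52;  s_68 = 63
  s_69 = 138;  s_70 = 212;  s_71 = 105;  s_72 = 223;  s_73 = 245;  s_74 = 18
  s_75 = 253;  s_76 = 4;  s_77 = 252;  s_78 = 231;  s_79 = 3;  s_80 = 109
  s_81 = 84;  s_82 = 59;  s_83 = 126;  s_84 = 192;  s_85 = 33;  s_86 = 251
  s_87 = 181;  s_88 = 146;  s_89 = 225;  s_90 = 136;  s_91 = 232;  s_92 = 215
  s_93 = 7;  s_94 = 197;  s_95 = 196;  s_96 = 87;  s_97 = 194;  s_98 = 108
  s_99 = 25;  s_100 = 135;  s_101 = 37;  s_102 = 226;  s_103 = 5;  s_104 = 60
  s_105 = 52;  s_106 = 71;  s_107 = 27;  s_108 = 77;  s_109 = 132;  s_110 = 147
  s_111 = 150;  s_112 = 24;  s_113 = 17;  s_114 = 131;  s_115 = 133;  s_116 = 130
  s_117 = 105;  s_118 = 224;  s_119 = 32;  s_120 = 247;  s_121 = 191;  s_122 = 197
  s_123 = 148;  s_124 = 239;  s_125 = 58;  s_126 = 4;  s_127 = 201;  s_128 = 239
  s_129 = 21;  s_130 = 242;  s_131 = 13;  s_132 = 52;  s_133 = 236;  s_134 = 167
  s_135 = 115;  s_136 = 237;  s_137 = 244;  s_138 = 107;  s_139 = 238;  s_140 = 112
  s_141 = 1;  s_142 = 203;  s_143 = 21;  s_144 = 178;  s_145 = 241;  s_146 = 248
  s_147 = 216;  s_148 = 23;  s_149 = 183;  s_150 = 133;  s_151 = 164;  s_152 = 7
  s_153 = 242;  s_154 = 156;  s_155 = 121;  s_156 = 23;  s_157 = 197;  s_158 = 66
  s_159 = 21;  s_160 = 236;  s_161 = 36;  s_162 = 7;  s_163 = 11;  s_164 = 77
  s_165 = 164;  s_166 = 195;  s_167 = 134;  s_168 = 200;  s_169 = 241;  s_170 = 211
  s_171 = 101;  s_172 = 34;  s_173 = 121;  s_174 = 208;  s_175 = 16;  s_176 = 55
  s_177 = 239;  s_178 = 5;  s_179 = 244;  s_180 = 159;  s_181 = 234;  s_182 = 52
  s_183 = 41;  s_184 = 255;  s_185 = 53;  s_186 = 210;  s_187 = 29;  s_188 = 100
  s_189 = 220;  s_190 = 103;  s_191 = 227;  s_192 = 109;  s_193 = 148;  s_194 = 155
  s_195 = 94;  s_196 = 32;  s_197 = 225;  s_198 = 155;  s_199 = 117;  s_200 = 210
  s_201 = 1;  s_202 = 104;  s_203 = 200;  s_204 = 87;  s_205 = 103;  s_206 = 69
  s_207 = 132;  s_208 = 183;  s_209 = 34;  s_210 = 204;  s_211 = 217;  s_212 = 167
  s_213 = 101;  s_214 = 162;  s_215 = 37;  s_216 = 156;  s_217 = 20;  s_218 = 199
  s_219 = 251;  s_220 = 77;  s_221 = 196;  s_222 = 243;  s_223 = 118;  s_224 = 120
  s_225 = 209;  s_226 = 35;  s_227 = 69;  s_228 = 194;  s_229 = 137;  s_230 = 192
  s_231 = 0;  s_232 = 119;  s_233 = 31;  s_234 = 69;  s_235 = 84;  s_236 = 79
  s_237 = 154;  s_238 = 100;  s_239 = 137;  s_240 = 15;  s_241 = 85;  s_242 = 178
  s_243 = 45;  s_244 = 148;  s_245 = 204;  s_246 = 39;  s_247 = 83;  s_248 = 237
  s_249 = 52;  s_250 = 203;  s_251 = 206;  s_252 = 208;  s_253 = 193;  s_254 = 107
  s_255 = 213;  s_256 = 242;  s_257 = 17;  s_258 = 216;  s_259 = 184;  s_260 = 151
  s_261 = 23;  s_262 = 5;  s_263 = 100;  s_264 = 103;  s_265 = 82;  s_266 = 252
  s_267 = 57;  s_268 = 55;  s_269 = 5;  s_270 = 2;  s_271 = 53;  s_272 = 76
  s_273 = 4;  s_274 = 135;  s_275 = 235;  s_276 = 77;  s_277 = 228;  s_278 = 35
  s_279 = 102;  s_280 = 40;  s_281 = 177;  s_282 = 115;  s_283 = 37;  s_284 = 98
  s_285 = 153;  s_286 = 176;  s_287 = 240;  s_288 = 183;  s_289 = 79;  s_290 = 133
  s_291 = 180;  s_292 = 255;  s_293 = 74;  s_294 = 148;  s_295 = 233;  s_296 = 31
  s_297 = 117;  s_298 = 146;  s_299 = 61
s_300 = 217·61 + 114·146 + 127·117 = 196
s_301 = 217·196 + 114·61 + 127·146 = 188

188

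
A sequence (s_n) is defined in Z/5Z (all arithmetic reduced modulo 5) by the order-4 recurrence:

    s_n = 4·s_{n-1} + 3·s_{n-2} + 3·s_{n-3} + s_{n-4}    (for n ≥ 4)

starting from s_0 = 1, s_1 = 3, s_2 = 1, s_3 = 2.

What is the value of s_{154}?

s_4 = 4·2 + 3·1 + 3·3 + 1·1 = 1
s_5 = 4·1 + 3·2 + 3·1 + 1·3 = 1
s_6 = 4·1 + 3·1 + 3·2 + 1·1 = 4
s_7 = 4·4 + 3·1 + 3·1 + 1·2 = 4
s_8 = 4·4 + 3·4 + 3·1 + 1·1 = 2
s_9 = 4·2 + 3·4 + 3·4 + 1·1 = 3
s_10 = 4·3 + 3·2 + 3·4 + 1·4 = 4
s_11 = 4·4 + 3·3 + 3·2 + 1·4 = 0
s_12 = 4·0 + 3·4 + 3·3 + 1·2 = 3
s_13 = 4·3 + 3·0 + 3·4 + 1·3 = 2
s_14 = 4·2 + 3·3 + 3·0 + 1·4 = 1
s_15 = 4·1 + 3·2 + 3·3 + 1·0 = 4
s_16 = 4·4 + 3·1 + 3·2 + 1·3 = 3
s_17 = 4·3 + 3·4 + 3·1 + 1·2 = 4
s_18 = 4·4 + 3·3 + 3·4 + 1·1 = 3
s_19 = 4·3 + 3·4 + 3·3 + 1·4 = 2
s_20 = 4·2 + 3·3 + 3·4 + 1·3 = 2
s_21 = 4·2 + 3·2 + 3·3 + 1·4 = 2
s_22 = 4·2 + 3·2 + 3·2 + 1·3 = 3
s_23 = 4·3 + 3·2 + 3·2 + 1·2 = 1
s_24 = 4·1 + 3·3 + 3·2 + 1·2 = 1
s_25 = 4·1 + 3·1 + 3·3 + 1·2 = 3
s_26 = 4·3 + 3·1 + 3·1 + 1·3 = 1
s_27 = 4·1 + 3·3 + 3·1 + 1·1 = 2
(s_24, s_25, s_26, s_27) = (1, 3, 1, 2) = (s_0, s_1, s_2, s_3), so the sequence has period 24.
154 ≡ 10 (mod 24), hence s_154 = s_10 = 4.

4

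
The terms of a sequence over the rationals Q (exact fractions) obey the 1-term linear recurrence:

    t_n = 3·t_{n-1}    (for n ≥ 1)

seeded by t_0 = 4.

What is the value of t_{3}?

108

t_1 = 3·4 = 12
t_2 = 3·12 = 36
t_3 = 3·36 = 108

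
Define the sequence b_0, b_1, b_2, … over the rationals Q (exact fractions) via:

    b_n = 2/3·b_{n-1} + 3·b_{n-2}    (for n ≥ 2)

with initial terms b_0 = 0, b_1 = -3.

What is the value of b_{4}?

b_2 = 2/3·-3 + 3·0 = -2
b_3 = 2/3·-2 + 3·-3 = -31/3
b_4 = 2/3·-31/3 + 3·-2 = -116/9

-116/9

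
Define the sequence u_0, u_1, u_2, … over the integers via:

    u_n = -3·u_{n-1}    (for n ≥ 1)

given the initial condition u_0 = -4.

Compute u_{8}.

-26244

u_1 = -3·-4 = 12
u_2 = -3·12 = -36
u_3 = -3·-36 = 108
u_4 = -3·108 = -324
u_5 = -3·-324 = 972
u_6 = -3·972 = -2916
u_7 = -3·-2916 = 8748
u_8 = -3·8748 = -26244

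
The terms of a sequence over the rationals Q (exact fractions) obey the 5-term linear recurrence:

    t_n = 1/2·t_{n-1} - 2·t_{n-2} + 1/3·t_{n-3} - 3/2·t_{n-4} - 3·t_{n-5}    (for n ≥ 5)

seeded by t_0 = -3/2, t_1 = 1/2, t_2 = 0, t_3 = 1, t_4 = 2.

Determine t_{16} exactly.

t_5 = 1/2·2 + -2·1 + 1/3·0 + -3/2·1/2 + -3·-3/2 = 11/4
t_6 = 1/2·11/4 + -2·2 + 1/3·1 + -3/2·0 + -3·1/2 = -91/24
t_7 = 1/2·-91/24 + -2·11/4 + 1/3·2 + -3/2·1 + -3·0 = -395/48
t_8 = 1/2·-395/48 + -2·-91/24 + 1/3·11/4 + -3/2·2 + -3·1 = -155/96
t_9 = 1/2·-155/96 + -2·-395/48 + 1/3·-91/24 + -3/2·11/4 + -3·2 = 2455/576
t_10 = 1/2·2455/576 + -2·-155/96 + 1/3·-395/48 + -3/2·-91/24 + -3·11/4 = 7/128
t_11 = 1/2·7/128 + -2·2455/576 + 1/3·-155/96 + -3/2·-395/48 + -3·-91/24 = 3759/256
t_12 = 1/2·3759/256 + -2·7/128 + 1/3·2455/576 + -3/2·-155/96 + -3·-395/48 = 494381/13824
t_13 = 1/2·494381/13824 + -2·3759/256 + 1/3·7/128 + -3/2·2455/576 + -3·-155/96 = -359899/27648
t_14 = 1/2·-359899/27648 + -2·494381/13824 + 1/3·3759/256 + -3/2·7/128 + -3·2455/576 = -4755875/55296
t_15 = 1/2·-4755875/55296 + -2·-359899/27648 + 1/3·494381/13824 + -3/2·3759/256 + -3·7/128 = -9036929/331776
t_16 = 1/2·-9036929/331776 + -2·-4755875/55296 + 1/3·-359899/27648 + -3/2·494381/13824 + -3·3759/256 = 37399463/663552

37399463/663552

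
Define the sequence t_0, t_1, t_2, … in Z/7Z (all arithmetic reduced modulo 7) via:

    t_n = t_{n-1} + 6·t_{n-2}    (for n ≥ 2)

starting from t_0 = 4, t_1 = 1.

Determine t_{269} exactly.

t_2 = 1·1 + 6·4 = 4
t_3 = 1·4 + 6·1 = 3
t_4 = 1·3 + 6·4 = 6
t_5 = 1·6 + 6·3 = 3
t_6 = 1·3 + 6·6 = 4
t_7 = 1·4 + 6·3 = 1
(t_6, t_7) = (4, 1) = (t_0, t_1), so the sequence has period 6.
269 ≡ 5 (mod 6), hence t_269 = t_5 = 3.

3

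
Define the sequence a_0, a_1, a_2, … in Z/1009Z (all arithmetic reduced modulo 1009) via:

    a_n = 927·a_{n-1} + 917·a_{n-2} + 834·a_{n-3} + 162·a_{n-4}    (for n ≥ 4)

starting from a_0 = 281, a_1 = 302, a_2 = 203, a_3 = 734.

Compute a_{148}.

a_4 = 927·734 + 917·203 + 834·302 + 162·281 = 582
a_5 = 927·582 + 917·734 + 834·203 + 162·302 = 56
a_6 = 927·56 + 917·582 + 834·734 + 162·203 = 677
a_7 = 927·677 + 917·56 + 834·582 + 162·734 = 788
a_8 = 927·788 + 917·677 + 834·56 + 162·582 = 971
a_9 = 927·971 + 917·788 + 834·677 + 162·56 = 819
Continuing the recurrence:
  a_10 = 940;  a_11 = 40;  a_12 = 901;  a_13 = 597;  a_14 = 317;  a_15 = 966
  a_16 = 714;  a_17 = 773;  a_18 = 435;  a_19 = 431;  a_20 = 886;  a_21 = 364
  a_22 = 729;  a_23 = 99;  a_24 = 610;  a_25 = 408;  a_26 = 98;  a_27 = 940
  a_28 = 855;  a_29 = 319;  a_30 = 826;  a_31 = 421;  a_32 = 423;  a_33 = 195
  a_34 = 186;  a_35 = 336;  a_36 = 836;  a_37 = 476;  a_38 = 684;  a_39 = 971
  a_40 = 392;  a_41 = 403;  a_42 = 925;  a_43 = 1001;  a_44 = 354;  a_45 = 235
  a_46 = 530;  a_47 = 826;  a_48 = 631;  a_49 = 215;  a_50 = 834;  a_51 = 804
  a_52 = 643;  a_53 = 310;  a_54 = 642;  a_55 = 126;  a_56 = 700;  a_57 = 48
  a_58 = 501;  a_59 = 737;  a_60 = 492;  a_61 = 636;  a_62 = 67;  a_63 = 567
  a_64 = 502;  a_65 = 1006;  a_66 = 897;  a_67 = 347;  a_68 = 132;  a_69 = 582
  a_70 = 505;  a_71 = 718;  a_72 = 863;  a_73 = 257;  a_74 = 986;  a_75 = 37
  a_76 = 76;  a_77 = 708;  a_78 = 426;  a_79 = 589;  a_80 = 704;  a_81 = 878
  a_82 = 703;  a_83 = 281;  a_84 = 823;  a_85 = 539;  a_86 = 292;  a_87 = 504
  a_88 = 70;  a_89 = 254;  a_90 = 448;  a_91 = 213;  a_92 = 27;  a_93 = 469
  a_94 = 413;  a_95 = 190;  a_96 = 902;  a_97 = 42;  a_98 = 705;  a_99 = 948
  a_100 = 214;  a_101 = 645;  a_102 = 848;  a_103 = 367;  a_104 = 348;  a_105 = 744
  a_106 = 307;  a_107 = 787;  a_108 = 892;  a_109 = 966;  a_110 = 965;  a_111 = 147
  a_112 = 745;  a_113 = 786;  a_114 = 640;  a_115 = 717;  a_116 = 672;  a_117 = 209
  a_118 = 143;  a_119 = 897;  a_120 = 714;  a_121 = 949;  a_122 = 160;  a_123 = 656
  a_124 = 143;  a_125 = 183;  a_126 = 2;  a_127 = 680;  a_128 = 782;  a_129 = 485
  a_130 = 671;  a_131 = 802;  a_132 = 78;  a_133 = 27;  a_134 = 331;  a_135 = 883
  a_136 = 908;  a_137 = 629;  a_138 = 89;  a_139 = 709;  a_140 = 965;  a_141 = 487
  a_142 = 762;  a_143 = 135;  a_144 = 21;  a_145 = 14;  a_146 = 884
a_147 = 927·884 + 917·14 + 834·21 + 162·135 = 923
a_148 = 927·923 + 917·884 + 834·14 + 162·21 = 333

333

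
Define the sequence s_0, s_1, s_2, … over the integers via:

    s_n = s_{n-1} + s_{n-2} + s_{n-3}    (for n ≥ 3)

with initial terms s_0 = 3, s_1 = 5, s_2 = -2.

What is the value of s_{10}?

310

s_3 = 1·-2 + 1·5 + 1·3 = 6
s_4 = 1·6 + 1·-2 + 1·5 = 9
s_5 = 1·9 + 1·6 + 1·-2 = 13
s_6 = 1·13 + 1·9 + 1·6 = 28
s_7 = 1·28 + 1·13 + 1·9 = 50
s_8 = 1·50 + 1·28 + 1·13 = 91
s_9 = 1·91 + 1·50 + 1·28 = 169
s_10 = 1·169 + 1·91 + 1·50 = 310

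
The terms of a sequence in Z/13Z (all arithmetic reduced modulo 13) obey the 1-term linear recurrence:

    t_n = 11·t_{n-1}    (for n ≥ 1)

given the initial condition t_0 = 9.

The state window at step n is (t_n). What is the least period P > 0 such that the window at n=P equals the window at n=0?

n=0: window = (9)
n=1: window = (8)
n=2: window = (10)
n=3: window = (6)
n=4: window = (1)
n=5: window = (11)
n=6: window = (4)
n=7: window = (5)
n=8: window = (3)
n=9: window = (7)
n=10: window = (12)
n=11: window = (2)
n=12: window = (9)
window at n=12 equals window at n=0 → period = 12

12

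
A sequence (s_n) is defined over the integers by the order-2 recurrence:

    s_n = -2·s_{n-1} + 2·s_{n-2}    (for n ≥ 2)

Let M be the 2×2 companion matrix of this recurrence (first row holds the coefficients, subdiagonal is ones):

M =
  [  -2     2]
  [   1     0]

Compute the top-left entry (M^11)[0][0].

-49920

(M^11)[0][0] is the top entry after applying M 11 times to the unit state (1, 0). Equivalently it is h_{12} for the auxiliary sequence (h_n) obeying the same recurrence with h_1 = 1 and h_i = 0 for 0 ≤ i < 1:
h_2 = -2·1 + 2·0 = -2
h_3 = -2·-2 + 2·1 = 6
h_4 = -2·6 + 2·-2 = -16
h_5 = -2·-16 + 2·6 = 44
h_6 = -2·44 + 2·-16 = -120
h_7 = -2·-120 + 2·44 = 328
h_8 = -2·328 + 2·-120 = -896
h_9 = -2·-896 + 2·328 = 2448
h_10 = -2·2448 + 2·-896 = -6688
h_11 = -2·-6688 + 2·2448 = 18272
h_12 = -2·18272 + 2·-6688 = -49920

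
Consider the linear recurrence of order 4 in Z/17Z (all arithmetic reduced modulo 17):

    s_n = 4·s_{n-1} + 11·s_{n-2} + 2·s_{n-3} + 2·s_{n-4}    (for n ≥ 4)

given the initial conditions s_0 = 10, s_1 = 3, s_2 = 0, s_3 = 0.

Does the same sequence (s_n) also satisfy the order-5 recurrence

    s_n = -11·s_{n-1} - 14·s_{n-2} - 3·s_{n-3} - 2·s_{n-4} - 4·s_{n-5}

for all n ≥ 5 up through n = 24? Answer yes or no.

Terms s_0..s_24: 10, 3, 0, 0, 9, 8, 12, 1, 0, 0, 9, 4, 13, 12, 13, 14, 11, 10, 11, 0, 10, 14, 1, 8, 6
n=5: candidate gives 8, actual s_5 = 8 ✓
n=6: candidate gives 12, actual s_6 = 12 ✓
n=7: candidate gives 1, actual s_7 = 1 ✓
n=8: candidate gives 0, actual s_8 = 0 ✓
n=9: candidate gives 0, actual s_9 = 0 ✓
n=10: candidate gives 9, actual s_10 = 9 ✓
n=11: candidate gives 4, actual s_11 = 4 ✓
n=12: candidate gives 13, actual s_12 = 13 ✓
n=13: candidate gives 12, actual s_13 = 12 ✓
n=14: candidate gives 13, actual s_14 = 13 ✓
n=15: candidate gives 14, actual s_15 = 14 ✓
n=16: candidate gives 11, actual s_16 = 11 ✓
n=17: candidate gives 10, actual s_17 = 10 ✓
n=18: candidate gives 11, actual s_18 = 11 ✓
n=19: candidate gives 0, actual s_19 = 0 ✓
n=20: candidate gives 10, actual s_20 = 10 ✓
n=21: candidate gives 14, actual s_21 = 14 ✓
n=22: candidate gives 1, actual s_22 = 1 ✓
n=23: candidate gives 8, actual s_23 = 8 ✓
n=24: candidate gives 6, actual s_24 = 6 ✓

yes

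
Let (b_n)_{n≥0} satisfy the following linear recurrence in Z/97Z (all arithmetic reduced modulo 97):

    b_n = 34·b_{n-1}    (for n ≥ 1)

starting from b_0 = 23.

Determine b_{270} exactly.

b_1 = 34·23 = 6
b_2 = 34·6 = 10
b_3 = 34·10 = 49
b_4 = 34·49 = 17
b_5 = 34·17 = 93
b_6 = 34·93 = 58
b_7 = 34·58 = 32
b_8 = 34·32 = 21
b_9 = 34·21 = 35
b_10 = 34·35 = 26
b_11 = 34·26 = 11
b_12 = 34·11 = 83
b_13 = 34·83 = 9
b_14 = 34·9 = 15
b_15 = 34·15 = 25
b_16 = 34·25 = 74
b_17 = 34·74 = 91
b_18 = 34·91 = 87
b_19 = 34·87 = 48
b_20 = 34·48 = 80
b_21 = 34·80 = 4
b_22 = 34·4 = 39
b_23 = 34·39 = 65
b_24 = 34·65 = 76
b_25 = 34·76 = 62
b_26 = 34·62 = 71
b_27 = 34·71 = 86
b_28 = 34·86 = 14
b_29 = 34·14 = 88
b_30 = 34·88 = 82
b_31 = 34·82 = 72
b_32 = 34·72 = 23
(b_32) = (23) = (b_0), so the sequence has period 32.
270 ≡ 14 (mod 32), hence b_270 = b_14 = 15.

15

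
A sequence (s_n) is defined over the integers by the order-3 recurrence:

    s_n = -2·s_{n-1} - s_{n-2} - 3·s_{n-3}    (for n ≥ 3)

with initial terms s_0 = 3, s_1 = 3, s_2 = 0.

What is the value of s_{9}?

s_3 = -2·0 + -1·3 + -3·3 = -12
s_4 = -2·-12 + -1·0 + -3·3 = 15
s_5 = -2·15 + -1·-12 + -3·0 = -18
s_6 = -2·-18 + -1·15 + -3·-12 = 57
s_7 = -2·57 + -1·-18 + -3·15 = -141
s_8 = -2·-141 + -1·57 + -3·-18 = 279
s_9 = -2·279 + -1·-141 + -3·57 = -588

-588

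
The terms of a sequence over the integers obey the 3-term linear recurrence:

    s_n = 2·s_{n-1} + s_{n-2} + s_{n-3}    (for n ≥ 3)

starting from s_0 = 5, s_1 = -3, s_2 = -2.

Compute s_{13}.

s_3 = 2·-2 + 1·-3 + 1·5 = -2
s_4 = 2·-2 + 1·-2 + 1·-3 = -9
s_5 = 2·-9 + 1·-2 + 1·-2 = -22
s_6 = 2·-22 + 1·-9 + 1·-2 = -55
s_7 = 2·-55 + 1·-22 + 1·-9 = -141
s_8 = 2·-141 + 1·-55 + 1·-22 = -359
s_9 = 2·-359 + 1·-141 + 1·-55 = -914
s_10 = 2·-914 + 1·-359 + 1·-141 = -2328
s_11 = 2·-2328 + 1·-914 + 1·-359 = -5929
s_12 = 2·-5929 + 1·-2328 + 1·-914 = -15100
s_13 = 2·-15100 + 1·-5929 + 1·-2328 = -38457

-38457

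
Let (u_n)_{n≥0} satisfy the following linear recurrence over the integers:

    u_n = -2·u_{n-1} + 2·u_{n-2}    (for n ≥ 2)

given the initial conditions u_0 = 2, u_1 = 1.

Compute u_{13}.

-63296

u_2 = -2·1 + 2·2 = 2
u_3 = -2·2 + 2·1 = -2
u_4 = -2·-2 + 2·2 = 8
u_5 = -2·8 + 2·-2 = -20
u_6 = -2·-20 + 2·8 = 56
u_7 = -2·56 + 2·-20 = -152
u_8 = -2·-152 + 2·56 = 416
u_9 = -2·416 + 2·-152 = -1136
u_10 = -2·-1136 + 2·416 = 3104
u_11 = -2·3104 + 2·-1136 = -8480
u_12 = -2·-8480 + 2·3104 = 23168
u_13 = -2·23168 + 2·-8480 = -63296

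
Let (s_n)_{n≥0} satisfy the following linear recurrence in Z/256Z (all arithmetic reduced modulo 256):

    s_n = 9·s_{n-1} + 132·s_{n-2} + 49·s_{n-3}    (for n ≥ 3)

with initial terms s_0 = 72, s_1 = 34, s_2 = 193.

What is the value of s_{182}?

s_3 = 9·193 + 132·34 + 49·72 = 25
s_4 = 9·25 + 132·193 + 49·34 = 231
s_5 = 9·231 + 132·25 + 49·193 = 244
s_6 = 9·244 + 132·231 + 49·25 = 121
s_7 = 9·121 + 132·244 + 49·231 = 72
s_8 = 9·72 + 132·121 + 49·244 = 160
Continuing the recurrence:
  s_9 = 233;  s_10 = 121;  s_11 = 5;  s_12 = 42;  s_13 = 55;  s_14 = 140
  s_15 = 82;  s_16 = 153;  s_17 = 117;  s_18 = 179;  s_19 = 232;  s_20 = 217
  s_21 = 132;  s_22 = 240;  s_23 = 9;  s_24 = 85;  s_25 = 145;  s_26 = 166
  s_27 = 223;  s_28 = 48;  s_29 = 114;  s_30 = 113;  s_31 = 241;  s_32 = 143
  s_33 = 236;  s_34 = 41;  s_35 = 128;  s_36 = 208;  s_37 = 41;  s_38 = 49
  s_39 = 173;  s_40 = 50;  s_41 = 87;  s_42 = 244;  s_43 = 2;  s_44 = 137
  s_45 = 141;  s_46 = 251;  s_47 = 192;  s_48 = 41;  s_49 = 124;  s_50 = 64
  s_51 = 9;  s_52 = 13;  s_53 = 89;  s_54 = 142;  s_55 = 95;  s_56 = 152
  s_57 = 130;  s_58 = 33;  s_59 = 73;  s_60 = 119;  s_61 = 36;  s_62 = 153
  s_63 = 184;  s_64 = 64;  s_65 = 105;  s_66 = 233;  s_67 = 149;  s_68 = 122
  s_69 = 183;  s_70 = 220;  s_71 = 114;  s_72 = 121;  s_73 = 37;  s_74 = 131
  s_75 = 216;  s_76 = 57;  s_77 = 116;  s_78 = 208;  s_79 = 9;  s_80 = 197
  s_81 = 97;  s_82 = 182;  s_83 = 31;  s_84 = 128;  s_85 = 82;  s_86 = 209
  s_87 = 33;  s_88 = 159;  s_89 = 156;  s_90 = 201;  s_91 = 240;  s_92 = 240
  s_93 = 169;  s_94 = 161;  s_95 = 189;  s_96 = 2;  s_97 = 87;  s_98 = 68
  s_99 = 162;  s_100 = 105;  s_101 = 61;  s_102 = 75;  s_103 = 48;  s_104 = 9
  s_105 = 108;  s_106 = 160;  s_107 = 9;  s_108 = 125;  s_109 = 169;  s_110 = 30
  s_111 = 31;  s_112 = 232;  s_113 = 226;  s_114 = 129;  s_115 = 121;  s_116 = 7
  s_117 = 84;  s_118 = 185;  s_119 = 40;  s_120 = 224;  s_121 = 233;  s_122 = 89
  s_123 = 37;  s_124 = 202;  s_125 = 55;  s_126 = 44;  s_127 = 146;  s_128 = 89
  s_129 = 213;  s_130 = 83;  s_131 = 200;  s_132 = 153;  s_133 = 100;  s_134 = 176
  s_135 = 9;  s_136 = 53;  s_137 = 49;  s_138 = 198;  s_139 = 95;  s_140 = 208
  s_141 = 50;  s_142 = 49;  s_143 = 81;  s_144 = 175;  s_145 = 76;  s_146 = 105
  s_147 = 96;  s_148 = 16;  s_149 = 41;  s_150 = 17;  s_151 = 205;  s_152 = 210
  s_153 = 87;  s_154 = 148;  s_155 = 66;  s_156 = 73;  s_157 = 237;  s_158 = 155
  s_159 = 160;  s_160 = 233;  s_161 = 92;  s_162 = 0;  s_163 = 9;  s_164 = 237
  s_165 = 249;  s_166 = 174;  s_167 = 223;  s_168 = 56;  s_169 = 66;  s_170 = 225
  s_171 = 169;  s_172 = 151;  s_173 = 132;  s_174 = 217;  s_175 = 152;  s_176 = 128
  s_177 = 105;  s_178 = 201;  s_179 = 181;  s_180 = 26
s_181 = 9·26 + 132·181 + 49·201 = 183
s_182 = 9·183 + 132·26 + 49·181 = 124

124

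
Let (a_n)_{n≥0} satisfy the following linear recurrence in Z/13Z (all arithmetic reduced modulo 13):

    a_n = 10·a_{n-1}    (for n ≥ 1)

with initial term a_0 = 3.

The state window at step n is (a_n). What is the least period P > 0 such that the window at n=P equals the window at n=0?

n=0: window = (3)
n=1: window = (4)
n=2: window = (1)
n=3: window = (10)
n=4: window = (9)
n=5: window = (12)
n=6: window = (3)
window at n=6 equals window at n=0 → period = 6

6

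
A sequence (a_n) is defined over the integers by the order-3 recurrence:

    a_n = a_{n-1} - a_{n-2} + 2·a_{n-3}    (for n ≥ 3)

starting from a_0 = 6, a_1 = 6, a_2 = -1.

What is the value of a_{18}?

a_3 = 1·-1 + -1·6 + 2·6 = 5
a_4 = 1·5 + -1·-1 + 2·6 = 18
a_5 = 1·18 + -1·5 + 2·-1 = 11
a_6 = 1·11 + -1·18 + 2·5 = 3
a_7 = 1·3 + -1·11 + 2·18 = 28
a_8 = 1·28 + -1·3 + 2·11 = 47
a_9 = 1·47 + -1·28 + 2·3 = 25
a_10 = 1·25 + -1·47 + 2·28 = 34
a_11 = 1·34 + -1·25 + 2·47 = 103
a_12 = 1·103 + -1·34 + 2·25 = 119
a_13 = 1·119 + -1·103 + 2·34 = 84
a_14 = 1·84 + -1·119 + 2·103 = 171
a_15 = 1·171 + -1·84 + 2·119 = 325
a_16 = 1·325 + -1·171 + 2·84 = 322
a_17 = 1·322 + -1·325 + 2·171 = 339
a_18 = 1·339 + -1·322 + 2·325 = 667

667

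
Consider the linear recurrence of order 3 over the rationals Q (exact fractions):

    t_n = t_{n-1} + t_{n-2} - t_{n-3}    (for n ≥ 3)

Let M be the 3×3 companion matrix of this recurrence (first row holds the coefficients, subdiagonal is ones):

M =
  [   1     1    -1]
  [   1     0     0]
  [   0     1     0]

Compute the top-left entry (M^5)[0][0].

3

(M^5)[0][0] is the top entry after applying M 5 times to the unit state (1, 0, 0). Equivalently it is h_{7} for the auxiliary sequence (h_n) obeying the same recurrence with h_2 = 1 and h_i = 0 for 0 ≤ i < 2:
h_3 = 1·1 + 1·0 + -1·0 = 1
h_4 = 1·1 + 1·1 + -1·0 = 2
h_5 = 1·2 + 1·1 + -1·1 = 2
h_6 = 1·2 + 1·2 + -1·1 = 3
h_7 = 1·3 + 1·2 + -1·2 = 3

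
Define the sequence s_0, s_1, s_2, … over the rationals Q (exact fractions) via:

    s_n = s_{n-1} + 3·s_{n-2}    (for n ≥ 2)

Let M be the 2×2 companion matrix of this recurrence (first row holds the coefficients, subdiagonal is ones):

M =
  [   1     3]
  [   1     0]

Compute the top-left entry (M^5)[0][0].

40

(M^5)[0][0] is the top entry after applying M 5 times to the unit state (1, 0). Equivalently it is h_{6} for the auxiliary sequence (h_n) obeying the same recurrence with h_1 = 1 and h_i = 0 for 0 ≤ i < 1:
h_2 = 1·1 + 3·0 = 1
h_3 = 1·1 + 3·1 = 4
h_4 = 1·4 + 3·1 = 7
h_5 = 1·7 + 3·4 = 19
h_6 = 1·19 + 3·7 = 40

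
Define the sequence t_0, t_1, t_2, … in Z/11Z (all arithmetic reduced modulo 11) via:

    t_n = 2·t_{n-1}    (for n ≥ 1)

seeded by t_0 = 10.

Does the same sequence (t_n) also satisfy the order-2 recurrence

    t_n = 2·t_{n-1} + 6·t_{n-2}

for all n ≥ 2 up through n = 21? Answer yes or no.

no

Terms t_0..t_21: 10, 9, 7, 3, 6, 1, 2, 4, 8, 5, 10, 9, 7, 3, 6, 1, 2, 4, 8, 5, 10, 9
n=2: candidate gives 1, actual t_2 = 7 ✗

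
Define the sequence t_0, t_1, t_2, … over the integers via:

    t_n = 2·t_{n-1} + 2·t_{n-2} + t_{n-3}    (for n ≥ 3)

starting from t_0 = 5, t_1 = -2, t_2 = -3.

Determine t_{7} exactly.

t_3 = 2·-3 + 2·-2 + 1·5 = -5
t_4 = 2·-5 + 2·-3 + 1·-2 = -18
t_5 = 2·-18 + 2·-5 + 1·-3 = -49
t_6 = 2·-49 + 2·-18 + 1·-5 = -139
t_7 = 2·-139 + 2·-49 + 1·-18 = -394

-394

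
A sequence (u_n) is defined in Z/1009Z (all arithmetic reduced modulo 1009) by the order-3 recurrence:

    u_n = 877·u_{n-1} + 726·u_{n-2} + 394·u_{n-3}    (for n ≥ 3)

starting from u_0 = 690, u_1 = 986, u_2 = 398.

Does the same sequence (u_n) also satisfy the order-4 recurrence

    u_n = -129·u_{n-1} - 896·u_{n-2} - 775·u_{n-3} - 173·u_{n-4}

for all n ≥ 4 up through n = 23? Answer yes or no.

yes

Terms u_0..u_23: 690, 986, 398, 826, 333, 178, 864, 77, 103, 311, 497, 982, 582, 510, 505, 156, 100, 362, 515, 144, 73, 163, 435, 888
n=4: candidate gives 333, actual u_4 = 333 ✓
n=5: candidate gives 178, actual u_5 = 178 ✓
n=6: candidate gives 864, actual u_6 = 864 ✓
n=7: candidate gives 77, actual u_7 = 77 ✓
n=8: candidate gives 103, actual u_8 = 103 ✓
n=9: candidate gives 311, actual u_9 = 311 ✓
n=10: candidate gives 497, actual u_10 = 497 ✓
n=11: candidate gives 982, actual u_11 = 982 ✓
n=12: candidate gives 582, actual u_12 = 582 ✓
n=13: candidate gives 510, actual u_13 = 510 ✓
n=14: candidate gives 505, actual u_14 = 505 ✓
n=15: candidate gives 156, actual u_15 = 156 ✓
n=16: candidate gives 100, actual u_16 = 100 ✓
n=17: candidate gives 362, actual u_17 = 362 ✓
n=18: candidate gives 515, actual u_18 = 515 ✓
n=19: candidate gives 144, actual u_19 = 144 ✓
n=20: candidate gives 73, actual u_20 = 73 ✓
n=21: candidate gives 163, actual u_21 = 163 ✓
n=22: candidate gives 435, actual u_22 = 435 ✓
n=23: candidate gives 888, actual u_23 = 888 ✓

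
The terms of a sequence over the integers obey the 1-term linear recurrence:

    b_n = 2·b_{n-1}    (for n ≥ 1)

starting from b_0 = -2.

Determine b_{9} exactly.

-1024

b_1 = 2·-2 = -4
b_2 = 2·-4 = -8
b_3 = 2·-8 = -16
b_4 = 2·-16 = -32
b_5 = 2·-32 = -64
b_6 = 2·-64 = -128
b_7 = 2·-128 = -256
b_8 = 2·-256 = -512
b_9 = 2·-512 = -1024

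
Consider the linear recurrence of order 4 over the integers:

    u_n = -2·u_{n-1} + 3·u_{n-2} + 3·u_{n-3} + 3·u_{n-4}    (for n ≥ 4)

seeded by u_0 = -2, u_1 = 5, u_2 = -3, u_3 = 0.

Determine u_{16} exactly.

u_4 = -2·0 + 3·-3 + 3·5 + 3·-2 = 0
u_5 = -2·0 + 3·0 + 3·-3 + 3·5 = 6
u_6 = -2·6 + 3·0 + 3·0 + 3·-3 = -21
u_7 = -2·-21 + 3·6 + 3·0 + 3·0 = 60
u_8 = -2·60 + 3·-21 + 3·6 + 3·0 = -165
u_9 = -2·-165 + 3·60 + 3·-21 + 3·6 = 465
u_10 = -2·465 + 3·-165 + 3·60 + 3·-21 = -1308
u_11 = -2·-1308 + 3·465 + 3·-165 + 3·60 = 3696
u_12 = -2·3696 + 3·-1308 + 3·465 + 3·-165 = -10416
u_13 = -2·-10416 + 3·3696 + 3·-1308 + 3·465 = 29391
u_14 = -2·29391 + 3·-10416 + 3·3696 + 3·-1308 = -82866
u_15 = -2·-82866 + 3·29391 + 3·-10416 + 3·3696 = 233745
u_16 = -2·233745 + 3·-82866 + 3·29391 + 3·-10416 = -659163

-659163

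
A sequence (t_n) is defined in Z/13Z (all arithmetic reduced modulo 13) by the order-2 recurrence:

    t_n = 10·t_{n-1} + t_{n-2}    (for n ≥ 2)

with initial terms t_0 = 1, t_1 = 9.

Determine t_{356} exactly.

t_2 = 10·9 + 1·1 = 0
t_3 = 10·0 + 1·9 = 9
t_4 = 10·9 + 1·0 = 12
t_5 = 10·12 + 1·9 = 12
t_6 = 10·12 + 1·12 = 2
t_7 = 10·2 + 1·12 = 6
t_8 = 10·6 + 1·2 = 10
t_9 = 10·10 + 1·6 = 2
t_10 = 10·2 + 1·10 = 4
t_11 = 10·4 + 1·2 = 3
t_12 = 10·3 + 1·4 = 8
t_13 = 10·8 + 1·3 = 5
t_14 = 10·5 + 1·8 = 6
t_15 = 10·6 + 1·5 = 0
t_16 = 10·0 + 1·6 = 6
t_17 = 10·6 + 1·0 = 8
t_18 = 10·8 + 1·6 = 8
t_19 = 10·8 + 1·8 = 10
t_20 = 10·10 + 1·8 = 4
t_21 = 10·4 + 1·10 = 11
t_22 = 10·11 + 1·4 = 10
t_23 = 10·10 + 1·11 = 7
t_24 = 10·7 + 1·10 = 2
t_25 = 10·2 + 1·7 = 1
t_26 = 10·1 + 1·2 = 12
t_27 = 10·12 + 1·1 = 4
t_28 = 10·4 + 1·12 = 0
t_29 = 10·0 + 1·4 = 4
t_30 = 10·4 + 1·0 = 1
t_31 = 10·1 + 1·4 = 1
t_32 = 10·1 + 1·1 = 11
t_33 = 10·11 + 1·1 = 7
t_34 = 10·7 + 1·11 = 3
t_35 = 10·3 + 1·7 = 11
t_36 = 10·11 + 1·3 = 9
t_37 = 10·9 + 1·11 = 10
t_38 = 10·10 + 1·9 = 5
t_39 = 10·5 + 1·10 = 8
t_40 = 10·8 + 1·5 = 7
t_41 = 10·7 + 1·8 = 0
t_42 = 10·0 + 1·7 = 7
t_43 = 10·7 + 1·0 = 5
t_44 = 10·5 + 1·7 = 5
t_45 = 10·5 + 1·5 = 3
t_46 = 10·3 + 1·5 = 9
t_47 = 10·9 + 1·3 = 2
t_48 = 10·2 + 1·9 = 3
t_49 = 10·3 + 1·2 = 6
t_50 = 10·6 + 1·3 = 11
t_51 = 10·11 + 1·6 = 12
t_52 = 10·12 + 1·11 = 1
t_53 = 10·1 + 1·12 = 9
(t_52, t_53) = (1, 9) = (t_0, t_1), so the sequence has period 52.
356 ≡ 44 (mod 52), hence t_356 = t_44 = 5.

5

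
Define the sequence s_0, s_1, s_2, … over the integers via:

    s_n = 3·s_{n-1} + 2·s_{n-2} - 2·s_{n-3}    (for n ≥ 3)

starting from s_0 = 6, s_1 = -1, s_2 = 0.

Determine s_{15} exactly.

s_3 = 3·0 + 2·-1 + -2·6 = -14
s_4 = 3·-14 + 2·0 + -2·-1 = -40
s_5 = 3·-40 + 2·-14 + -2·0 = -148
s_6 = 3·-148 + 2·-40 + -2·-14 = -496
s_7 = 3·-496 + 2·-148 + -2·-40 = -1704
s_8 = 3·-1704 + 2·-496 + -2·-148 = -5808
s_9 = 3·-5808 + 2·-1704 + -2·-496 = -19840
s_10 = 3·-19840 + 2·-5808 + -2·-1704 = -67728
s_11 = 3·-67728 + 2·-19840 + -2·-5808 = -231248
s_12 = 3·-231248 + 2·-67728 + -2·-19840 = -789520
s_13 = 3·-789520 + 2·-231248 + -2·-67728 = -2695600
s_14 = 3·-2695600 + 2·-789520 + -2·-231248 = -9203344
s_15 = 3·-9203344 + 2·-2695600 + -2·-789520 = -31422192

-31422192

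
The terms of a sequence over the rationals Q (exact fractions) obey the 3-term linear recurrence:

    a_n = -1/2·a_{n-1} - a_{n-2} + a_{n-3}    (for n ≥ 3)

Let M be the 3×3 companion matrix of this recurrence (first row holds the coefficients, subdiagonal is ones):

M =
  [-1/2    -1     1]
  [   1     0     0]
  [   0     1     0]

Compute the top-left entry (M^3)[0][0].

15/8

(M^3)[0][0] is the top entry after applying M 3 times to the unit state (1, 0, 0). Equivalently it is h_{5} for the auxiliary sequence (h_n) obeying the same recurrence with h_2 = 1 and h_i = 0 for 0 ≤ i < 2:
h_3 = -1/2·1 + -1·0 + 1·0 = -1/2
h_4 = -1/2·-1/2 + -1·1 + 1·0 = -3/4
h_5 = -1/2·-3/4 + -1·-1/2 + 1·1 = 15/8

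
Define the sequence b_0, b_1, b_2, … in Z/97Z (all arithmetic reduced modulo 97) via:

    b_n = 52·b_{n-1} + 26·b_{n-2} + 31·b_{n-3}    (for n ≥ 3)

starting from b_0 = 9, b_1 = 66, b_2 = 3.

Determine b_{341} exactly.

20

b_3 = 52·3 + 26·66 + 31·9 = 17
b_4 = 52·17 + 26·3 + 31·66 = 1
b_5 = 52·1 + 26·17 + 31·3 = 5
b_6 = 52·5 + 26·1 + 31·17 = 37
b_7 = 52·37 + 26·5 + 31·1 = 48
b_8 = 52·48 + 26·37 + 31·5 = 24
Continuing the recurrence:
  b_9 = 54;  b_10 = 70;  b_11 = 65;  b_12 = 84;  b_13 = 80;  b_14 = 17
  b_15 = 39;  b_16 = 3;  b_17 = 48;  b_18 = 0;  b_19 = 80;  b_20 = 22
  b_21 = 23;  b_22 = 77;  b_23 = 46;  b_24 = 63;  b_25 = 69;  b_26 = 56
  b_27 = 63;  b_28 = 81;  b_29 = 20;  b_30 = 55;  b_31 = 71;  b_32 = 19
  b_33 = 77;  b_34 = 6;  b_35 = 90;  b_36 = 45;  b_37 = 16;  b_38 = 39
  b_39 = 56;  b_40 = 57;  b_41 = 3;  b_42 = 76;  b_43 = 74;  b_44 = 0
  b_45 = 12;  b_46 = 8;  b_47 = 49;  b_48 = 24;  b_49 = 54;  b_50 = 4
  b_51 = 28;  b_52 = 33;  b_53 = 46;  b_54 = 44;  b_55 = 45;  b_56 = 60
  b_57 = 28;  b_58 = 46;  b_59 = 33;  b_60 = 94;  b_61 = 91;  b_62 = 51
  b_63 = 75;  b_64 = 93;  b_65 = 25;  b_66 = 29;  b_67 = 94;  b_68 = 15
  b_69 = 49;  b_70 = 32;  b_71 = 8;  b_72 = 51;  b_73 = 69;  b_74 = 21
  b_75 = 5;  b_76 = 35;  b_77 = 79;  b_78 = 32;  b_79 = 50;  b_80 = 61
  b_81 = 32;  b_82 = 47;  b_83 = 26;  b_84 = 74;  b_85 = 64;  b_86 = 44
  b_87 = 38;  b_88 = 60;  b_89 = 40;  b_90 = 65;  b_91 = 72;  b_92 = 78
  b_93 = 86;  b_94 = 2;  b_95 = 5;  b_96 = 68;  b_97 = 42;  b_98 = 33
  b_99 = 66;  b_100 = 63;  b_101 = 1;  b_102 = 50;  b_103 = 20;  b_104 = 43
  b_105 = 38;  b_106 = 28;  b_107 = 91;  b_108 = 42;  b_109 = 83;  b_110 = 81
  b_111 = 9;  b_112 = 6;  b_113 = 50;  b_114 = 28;  b_115 = 32;  b_116 = 62
  b_117 = 74;  b_118 = 50;  b_119 = 44;  b_120 = 62;  b_121 = 1;  b_122 = 21
  b_123 = 33;  b_124 = 62;  b_125 = 77;  b_126 = 43;  b_127 = 49;  b_128 = 39
  b_129 = 76;  b_130 = 83;  b_131 = 32;  b_132 = 67;  b_133 = 2;  b_134 = 25
  b_135 = 34;  b_136 = 55;  b_137 = 57;  b_138 = 16;  b_139 = 42;  b_140 = 2
  b_141 = 43;  b_142 = 1;  b_143 = 68;  b_144 = 45;  b_145 = 65;  b_146 = 62
  b_147 = 4;  b_148 = 52;  b_149 = 74;  b_150 = 86;  b_151 = 54;  b_152 = 63
  b_153 = 71;  b_154 = 20;  b_155 = 86;  b_156 = 15;  b_157 = 47;  b_158 = 68
  b_159 = 82;  b_160 = 20;  b_161 = 42;  b_162 = 8;  b_163 = 91;  b_164 = 34
  b_165 = 17;  b_166 = 30;  b_167 = 49;  b_168 = 72;  b_169 = 31;  b_170 = 56
  b_171 = 33;  b_172 = 59;  b_173 = 36;  b_174 = 64;  b_175 = 79;  b_176 = 1
  b_177 = 16;  b_178 = 9;  b_179 = 42;  b_180 = 4;  b_181 = 27;  b_182 = 94
  b_183 = 88;  b_184 = 0;  b_185 = 61;  b_186 = 80;  b_187 = 23;  b_188 = 26
  b_189 = 65;  b_190 = 16;  b_191 = 30;  b_192 = 14;  b_193 = 64;  b_194 = 63
  b_195 = 39;  b_196 = 24;  b_197 = 44;  b_198 = 47;  b_199 = 64;  b_200 = 94
  b_201 = 55;  b_202 = 13;  b_203 = 73;  b_204 = 19;  b_205 = 88;  b_206 = 58
  b_207 = 73;  b_208 = 78;  b_209 = 89;  b_210 = 92;  b_211 = 10;  b_212 = 45
  b_213 = 20;  b_214 = 95;  b_215 = 65;  b_216 = 68;  b_217 = 23;  b_218 = 32
  b_219 = 5;  b_220 = 59;  b_221 = 19;  b_222 = 58;  b_223 = 4;  b_224 = 74
  b_225 = 27;  b_226 = 57;  b_227 = 43;  b_228 = 93;  b_229 = 58;  b_230 = 74
  b_231 = 91;  b_232 = 15;  b_233 = 8;  b_234 = 38;  b_235 = 30;  b_236 = 80
  b_237 = 7;  b_238 = 76;  b_239 = 18;  b_240 = 25;  b_241 = 50;  b_242 = 25
  b_243 = 77;  b_244 = 93;  b_245 = 47;  b_246 = 71;  b_247 = 37;  b_248 = 86
  b_249 = 69;  b_250 = 84;  b_251 = 1;  b_252 = 10;  b_253 = 46;  b_254 = 64
  b_255 = 81;  b_256 = 27;  b_257 = 62;  b_258 = 35;  b_259 = 1;  b_260 = 71
  b_261 = 50;  b_262 = 15;  b_263 = 13;  b_264 = 94;  b_265 = 65;  b_266 = 19
  b_267 = 63;  b_268 = 62;  b_269 = 19;  b_270 = 91;  b_271 = 67;  b_272 = 37
  b_273 = 85;  b_274 = 87;  b_275 = 24;  b_276 = 34;  b_277 = 45;  b_278 = 88
  b_279 = 10;  b_280 = 32;  b_281 = 93;  b_282 = 61;  b_283 = 83;  b_284 = 55
  b_285 = 22;  b_286 = 6;  b_287 = 67;  b_288 = 54;  b_289 = 80;  b_290 = 75
  b_291 = 88;  b_292 = 82;  b_293 = 50;  b_294 = 88;  b_295 = 76;  b_296 = 30
  b_297 = 56;  b_298 = 34;  b_299 = 80;  b_300 = 87;  b_301 = 92;  b_302 = 20
  b_303 = 18;  b_304 = 40;  b_305 = 64;  b_306 = 76;  b_307 = 66;  b_308 = 20
  b_309 = 68;  b_310 = 88;  b_311 = 77;  b_312 = 58;  b_313 = 83;  b_314 = 63
  b_315 = 54;  b_316 = 35;  b_317 = 36;  b_318 = 91;  b_319 = 60;  b_320 = 6
  b_321 = 37;  b_322 = 60;  b_323 = 0;  b_324 = 88;  b_325 = 34;  b_326 = 79
  b_327 = 57;  b_328 = 58;  b_329 = 60;  b_330 = 90;  b_331 = 84;  b_332 = 32
  b_333 = 42;  b_334 = 91;  b_335 = 26;  b_336 = 73;  b_337 = 18;  b_338 = 51
  b_339 = 48
b_340 = 52·48 + 26·51 + 31·18 = 15
b_341 = 52·15 + 26·48 + 31·51 = 20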